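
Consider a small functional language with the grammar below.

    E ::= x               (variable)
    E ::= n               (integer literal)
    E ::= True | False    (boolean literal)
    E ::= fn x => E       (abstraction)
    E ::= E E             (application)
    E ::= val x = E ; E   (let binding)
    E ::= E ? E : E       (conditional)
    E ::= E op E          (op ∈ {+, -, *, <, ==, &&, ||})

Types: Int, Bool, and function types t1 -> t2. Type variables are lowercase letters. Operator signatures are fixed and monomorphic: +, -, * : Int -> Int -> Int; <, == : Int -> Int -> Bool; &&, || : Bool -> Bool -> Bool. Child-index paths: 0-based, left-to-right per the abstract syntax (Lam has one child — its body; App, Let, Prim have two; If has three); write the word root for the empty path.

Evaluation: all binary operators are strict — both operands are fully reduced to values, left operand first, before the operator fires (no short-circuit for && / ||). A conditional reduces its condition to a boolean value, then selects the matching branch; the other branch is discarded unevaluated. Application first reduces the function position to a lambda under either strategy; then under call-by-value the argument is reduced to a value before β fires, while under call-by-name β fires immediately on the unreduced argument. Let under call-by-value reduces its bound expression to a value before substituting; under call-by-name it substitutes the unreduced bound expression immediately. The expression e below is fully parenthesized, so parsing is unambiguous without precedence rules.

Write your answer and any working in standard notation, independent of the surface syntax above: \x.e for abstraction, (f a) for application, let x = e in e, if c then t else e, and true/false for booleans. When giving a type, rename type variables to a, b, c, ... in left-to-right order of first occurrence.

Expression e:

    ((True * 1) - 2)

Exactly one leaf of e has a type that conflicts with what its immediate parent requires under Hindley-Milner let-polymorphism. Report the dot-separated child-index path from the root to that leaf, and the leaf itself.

Answer: 0.0 : true

Working:
  unify Bool ~ Int
  FAIL: mismatch Bool ~ Int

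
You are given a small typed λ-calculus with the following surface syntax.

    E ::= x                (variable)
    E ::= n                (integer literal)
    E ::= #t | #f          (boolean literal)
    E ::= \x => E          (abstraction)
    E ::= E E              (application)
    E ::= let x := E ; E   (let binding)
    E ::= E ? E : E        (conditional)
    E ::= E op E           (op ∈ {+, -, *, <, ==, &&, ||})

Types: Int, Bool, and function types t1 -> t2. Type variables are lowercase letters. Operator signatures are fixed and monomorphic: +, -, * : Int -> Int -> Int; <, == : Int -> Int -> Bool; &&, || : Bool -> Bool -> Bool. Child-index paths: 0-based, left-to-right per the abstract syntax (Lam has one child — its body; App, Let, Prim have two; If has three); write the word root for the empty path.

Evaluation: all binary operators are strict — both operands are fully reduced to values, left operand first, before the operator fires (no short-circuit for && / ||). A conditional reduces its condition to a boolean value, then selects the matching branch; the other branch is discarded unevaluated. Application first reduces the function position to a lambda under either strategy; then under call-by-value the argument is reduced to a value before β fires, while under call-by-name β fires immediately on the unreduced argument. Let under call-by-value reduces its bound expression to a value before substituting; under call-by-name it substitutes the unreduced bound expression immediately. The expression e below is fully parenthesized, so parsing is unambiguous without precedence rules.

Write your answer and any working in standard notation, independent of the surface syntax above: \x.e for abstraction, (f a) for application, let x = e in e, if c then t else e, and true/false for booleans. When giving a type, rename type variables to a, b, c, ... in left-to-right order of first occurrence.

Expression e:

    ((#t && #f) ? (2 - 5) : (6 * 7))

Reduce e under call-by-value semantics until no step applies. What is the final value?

Answer: 42

Derivation:
step 0: (if (true && false) then (2 - 5) else (6 * 7))
step 1: [delta@0] (if false then (2 - 5) else (6 * 7))
step 2: [if@root] (6 * 7)
step 3: [delta@root] 42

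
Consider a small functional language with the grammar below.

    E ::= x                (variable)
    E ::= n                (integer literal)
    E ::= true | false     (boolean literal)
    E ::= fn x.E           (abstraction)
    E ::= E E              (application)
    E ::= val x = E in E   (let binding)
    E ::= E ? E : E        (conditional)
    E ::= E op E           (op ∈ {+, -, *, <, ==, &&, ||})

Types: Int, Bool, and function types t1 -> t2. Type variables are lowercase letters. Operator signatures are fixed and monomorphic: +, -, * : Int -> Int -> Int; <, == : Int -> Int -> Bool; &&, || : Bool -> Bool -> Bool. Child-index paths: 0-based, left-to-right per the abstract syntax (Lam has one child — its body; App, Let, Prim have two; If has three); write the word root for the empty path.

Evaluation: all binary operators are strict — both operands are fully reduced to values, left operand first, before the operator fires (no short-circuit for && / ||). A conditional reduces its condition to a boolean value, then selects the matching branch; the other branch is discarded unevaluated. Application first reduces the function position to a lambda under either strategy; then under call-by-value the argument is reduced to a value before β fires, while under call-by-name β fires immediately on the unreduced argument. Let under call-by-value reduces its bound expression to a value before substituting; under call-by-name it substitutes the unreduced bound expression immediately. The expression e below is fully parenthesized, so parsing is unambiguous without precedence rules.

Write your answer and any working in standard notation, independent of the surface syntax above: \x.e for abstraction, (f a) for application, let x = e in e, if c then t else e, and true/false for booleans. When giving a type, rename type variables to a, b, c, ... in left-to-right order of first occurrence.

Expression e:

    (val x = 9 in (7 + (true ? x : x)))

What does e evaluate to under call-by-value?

Derivation:
step 0: (let x = 9 in (7 + (if true then x else x)))
step 1: [let@root] (7 + (if true then 9 else 9))
step 2: [if@1] (7 + 9)
step 3: [delta@root] 16

Answer: 16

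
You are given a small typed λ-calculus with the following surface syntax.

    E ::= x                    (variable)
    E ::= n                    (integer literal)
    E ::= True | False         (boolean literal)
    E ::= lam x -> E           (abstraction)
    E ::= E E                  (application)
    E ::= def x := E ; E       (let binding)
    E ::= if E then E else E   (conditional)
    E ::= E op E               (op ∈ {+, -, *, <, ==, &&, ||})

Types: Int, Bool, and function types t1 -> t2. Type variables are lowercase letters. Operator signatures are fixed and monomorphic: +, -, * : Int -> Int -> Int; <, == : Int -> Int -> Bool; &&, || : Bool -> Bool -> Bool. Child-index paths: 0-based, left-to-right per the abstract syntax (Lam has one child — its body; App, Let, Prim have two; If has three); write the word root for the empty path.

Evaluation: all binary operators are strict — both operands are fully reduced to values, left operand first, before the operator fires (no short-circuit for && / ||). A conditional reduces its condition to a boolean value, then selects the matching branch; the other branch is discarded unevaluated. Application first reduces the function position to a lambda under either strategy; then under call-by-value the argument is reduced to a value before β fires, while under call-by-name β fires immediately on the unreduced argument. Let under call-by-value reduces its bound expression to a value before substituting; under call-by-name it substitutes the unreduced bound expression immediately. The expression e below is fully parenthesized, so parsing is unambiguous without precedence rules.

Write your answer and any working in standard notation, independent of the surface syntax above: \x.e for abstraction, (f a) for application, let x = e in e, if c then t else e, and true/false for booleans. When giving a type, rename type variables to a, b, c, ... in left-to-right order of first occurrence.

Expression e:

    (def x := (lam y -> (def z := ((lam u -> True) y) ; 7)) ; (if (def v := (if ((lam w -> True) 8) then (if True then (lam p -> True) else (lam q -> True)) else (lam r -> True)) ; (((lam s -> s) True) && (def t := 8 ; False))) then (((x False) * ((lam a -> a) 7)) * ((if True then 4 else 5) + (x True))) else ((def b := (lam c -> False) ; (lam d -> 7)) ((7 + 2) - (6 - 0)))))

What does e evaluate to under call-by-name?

Trace:
step 0: (let x = (\y.(let z = ((\u.true) y) in 7)) in (if (let v = (if ((\w.true) 8) then (if true then (\p.true) else (\q.true)) else (\r.true)) in (((\s.s) true) && (let t = 8 in false))) then (((x false) * ((\a.a) 7)) * ((if true then 4 else 5) + (x true))) else ((let b = (\c.false) in (\d.7)) ((7 + 2) - (6 - 0)))))
step 1: [let@root] (if (let v = (if ((\w.true) 8) then (if true then (\p.true) else (\q.true)) else (\r.true)) in (((\s.s) true) && (let t = 8 in false))) then ((((\y.(let z = ((\u.true) y) in 7)) false) * ((\a.a) 7)) * ((if true then 4 else 5) + ((\y.(let z = ((\u.true) y) in 7)) true))) else ((let b = (\c.false) in (\d.7)) ((7 + 2) - (6 - 0))))
step 2: [let@0] (if (((\s.s) true) && (let t = 8 in false)) then ((((\y.(let z = ((\u.true) y) in 7)) false) * ((\a.a) 7)) * ((if true then 4 else 5) + ((\y.(let z = ((\u.true) y) in 7)) true))) else ((let b = (\c.false) in (\d.7)) ((7 + 2) - (6 - 0))))
step 3: [beta@0.0] (if (true && (let t = 8 in false)) then ((((\y.(let z = ((\u.true) y) in 7)) false) * ((\a.a) 7)) * ((if true then 4 else 5) + ((\y.(let z = ((\u.true) y) in 7)) true))) else ((let b = (\c.false) in (\d.7)) ((7 + 2) - (6 - 0))))
step 4: [let@0.1] (if (true && false) then ((((\y.(let z = ((\u.true) y) in 7)) false) * ((\a.a) 7)) * ((if true then 4 else 5) + ((\y.(let z = ((\u.true) y) in 7)) true))) else ((let b = (\c.false) in (\d.7)) ((7 + 2) - (6 - 0))))
step 5: [delta@0] (if false then ((((\y.(let z = ((\u.true) y) in 7)) false) * ((\a.a) 7)) * ((if true then 4 else 5) + ((\y.(let z = ((\u.true) y) in 7)) true))) else ((let b = (\c.false) in (\d.7)) ((7 + 2) - (6 - 0))))
step 6: [if@root] ((let b = (\c.false) in (\d.7)) ((7 + 2) - (6 - 0)))
step 7: [let@0] ((\d.7) ((7 + 2) - (6 - 0)))
step 8: [beta@root] 7

Answer: 7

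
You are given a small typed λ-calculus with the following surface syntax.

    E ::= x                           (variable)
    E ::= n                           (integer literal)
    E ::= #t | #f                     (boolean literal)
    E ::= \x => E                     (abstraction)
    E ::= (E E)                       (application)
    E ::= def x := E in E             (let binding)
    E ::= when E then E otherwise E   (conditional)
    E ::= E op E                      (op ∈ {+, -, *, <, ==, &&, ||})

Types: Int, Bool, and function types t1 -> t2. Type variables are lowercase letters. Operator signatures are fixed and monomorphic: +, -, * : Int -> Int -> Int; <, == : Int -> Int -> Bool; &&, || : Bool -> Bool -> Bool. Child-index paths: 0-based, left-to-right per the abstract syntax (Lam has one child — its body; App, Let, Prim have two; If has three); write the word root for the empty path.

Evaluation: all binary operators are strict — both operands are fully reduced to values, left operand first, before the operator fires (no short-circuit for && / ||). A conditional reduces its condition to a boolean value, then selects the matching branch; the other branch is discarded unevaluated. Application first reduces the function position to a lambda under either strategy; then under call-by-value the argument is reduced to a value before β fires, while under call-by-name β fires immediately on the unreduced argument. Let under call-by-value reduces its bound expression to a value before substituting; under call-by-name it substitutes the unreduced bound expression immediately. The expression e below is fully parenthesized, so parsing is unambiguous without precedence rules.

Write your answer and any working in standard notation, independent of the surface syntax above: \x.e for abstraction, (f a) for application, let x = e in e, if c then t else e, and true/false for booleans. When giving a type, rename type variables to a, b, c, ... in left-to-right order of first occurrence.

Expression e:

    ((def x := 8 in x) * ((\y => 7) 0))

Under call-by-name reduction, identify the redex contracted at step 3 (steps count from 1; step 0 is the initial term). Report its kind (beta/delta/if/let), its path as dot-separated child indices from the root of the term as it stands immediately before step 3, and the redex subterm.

Answer: delta at root : (8 * 7)

Trace:
step 0: ((let x = 8 in x) * ((\y.7) 0))
step 1: [let@0] (8 * ((\y.7) 0))
step 2: [beta@1] (8 * 7)
step 3: [delta@root] 56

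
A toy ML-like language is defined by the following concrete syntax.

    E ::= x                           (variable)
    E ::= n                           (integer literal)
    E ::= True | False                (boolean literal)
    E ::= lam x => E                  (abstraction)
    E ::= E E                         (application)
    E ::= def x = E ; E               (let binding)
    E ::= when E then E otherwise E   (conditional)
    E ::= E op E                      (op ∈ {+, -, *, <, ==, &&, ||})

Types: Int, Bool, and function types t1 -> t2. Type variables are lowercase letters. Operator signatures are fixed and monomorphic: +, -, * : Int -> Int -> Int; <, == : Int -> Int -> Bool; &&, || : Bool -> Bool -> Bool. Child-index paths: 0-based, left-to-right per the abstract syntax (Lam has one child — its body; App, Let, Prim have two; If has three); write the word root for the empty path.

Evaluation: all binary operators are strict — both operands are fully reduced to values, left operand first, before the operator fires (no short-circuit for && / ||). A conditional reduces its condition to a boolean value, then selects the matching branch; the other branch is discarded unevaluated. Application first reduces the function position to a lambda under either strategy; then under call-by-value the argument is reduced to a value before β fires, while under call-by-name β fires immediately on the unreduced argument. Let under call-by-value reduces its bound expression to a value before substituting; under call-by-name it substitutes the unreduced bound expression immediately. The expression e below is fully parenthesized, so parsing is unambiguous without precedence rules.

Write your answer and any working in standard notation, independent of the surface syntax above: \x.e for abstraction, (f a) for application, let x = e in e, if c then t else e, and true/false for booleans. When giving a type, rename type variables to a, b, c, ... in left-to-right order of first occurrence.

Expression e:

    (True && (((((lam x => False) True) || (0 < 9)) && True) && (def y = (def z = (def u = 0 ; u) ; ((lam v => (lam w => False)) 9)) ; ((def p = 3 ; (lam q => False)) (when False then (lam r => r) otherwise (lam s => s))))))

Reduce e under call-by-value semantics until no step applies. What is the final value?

Answer: false

Trace:
step 0: (true && (((((\x.false) true) || (0 < 9)) && true) && (let y = (let z = (let u = 0 in u) in ((\v.(\w.false)) 9)) in ((let p = 3 in (\q.false)) (if false then (\r.r) else (\s.s))))))
step 1: [beta@1.0.0.0] (true && (((false || (0 < 9)) && true) && (let y = (let z = (let u = 0 in u) in ((\v.(\w.false)) 9)) in ((let p = 3 in (\q.false)) (if false then (\r.r) else (\s.s))))))
step 2: [delta@1.0.0.1] (true && (((false || true) && true) && (let y = (let z = (let u = 0 in u) in ((\v.(\w.false)) 9)) in ((let p = 3 in (\q.false)) (if false then (\r.r) else (\s.s))))))
step 3: [delta@1.0.0] (true && ((true && true) && (let y = (let z = (let u = 0 in u) in ((\v.(\w.false)) 9)) in ((let p = 3 in (\q.false)) (if false then (\r.r) else (\s.s))))))
step 4: [delta@1.0] (true && (true && (let y = (let z = (let u = 0 in u) in ((\v.(\w.false)) 9)) in ((let p = 3 in (\q.false)) (if false then (\r.r) else (\s.s))))))
step 5: [let@1.1.0.0] (true && (true && (let y = (let z = 0 in ((\v.(\w.false)) 9)) in ((let p = 3 in (\q.false)) (if false then (\r.r) else (\s.s))))))
step 6: [let@1.1.0] (true && (true && (let y = ((\v.(\w.false)) 9) in ((let p = 3 in (\q.false)) (if false then (\r.r) else (\s.s))))))
step 7: [beta@1.1.0] (true && (true && (let y = (\w.false) in ((let p = 3 in (\q.false)) (if false then (\r.r) else (\s.s))))))
step 8: [let@1.1] (true && (true && ((let p = 3 in (\q.false)) (if false then (\r.r) else (\s.s)))))
step 9: [let@1.1.0] (true && (true && ((\q.false) (if false then (\r.r) else (\s.s)))))
step 10: [if@1.1.1] (true && (true && ((\q.false) (\s.s))))
step 11: [beta@1.1] (true && (true && false))
step 12: [delta@1] (true && false)
step 13: [delta@root] false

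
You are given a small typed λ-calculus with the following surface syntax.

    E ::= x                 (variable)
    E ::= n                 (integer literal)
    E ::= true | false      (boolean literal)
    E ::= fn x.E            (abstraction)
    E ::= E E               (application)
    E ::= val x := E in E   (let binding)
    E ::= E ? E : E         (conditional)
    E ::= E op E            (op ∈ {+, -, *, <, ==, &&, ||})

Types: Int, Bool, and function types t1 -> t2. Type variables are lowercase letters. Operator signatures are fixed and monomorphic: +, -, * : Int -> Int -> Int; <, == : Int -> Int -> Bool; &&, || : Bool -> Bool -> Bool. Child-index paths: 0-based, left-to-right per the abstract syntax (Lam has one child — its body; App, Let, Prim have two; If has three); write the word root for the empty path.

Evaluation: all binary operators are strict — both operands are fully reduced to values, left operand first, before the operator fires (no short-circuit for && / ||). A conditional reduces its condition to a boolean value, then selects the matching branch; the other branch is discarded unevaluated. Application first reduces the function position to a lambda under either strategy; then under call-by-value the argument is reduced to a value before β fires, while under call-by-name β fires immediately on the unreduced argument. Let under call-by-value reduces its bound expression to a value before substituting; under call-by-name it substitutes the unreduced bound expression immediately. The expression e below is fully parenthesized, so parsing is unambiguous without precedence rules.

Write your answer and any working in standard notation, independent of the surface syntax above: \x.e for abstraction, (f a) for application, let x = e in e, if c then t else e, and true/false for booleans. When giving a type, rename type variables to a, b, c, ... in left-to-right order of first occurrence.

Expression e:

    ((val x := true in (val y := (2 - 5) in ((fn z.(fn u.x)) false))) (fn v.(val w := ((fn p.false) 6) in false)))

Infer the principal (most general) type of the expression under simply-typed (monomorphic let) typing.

Answer: Bool

Derivation:
let x : Bool
  unify Int ~ Int
  unify Int ~ Int
let y : Int
x : Bool
\u._ : b -> Bool
\z._ : a -> b -> Bool
  unify a -> b -> Bool ~ Bool -> c
  unify a ~ Bool
  unify b -> Bool ~ c
_ _ : b -> Bool
\p._ : e -> Bool
  unify e -> Bool ~ Int -> f
  unify e ~ Int
  unify Bool ~ f
_ _ : Bool
let w : Bool
\v._ : d -> Bool
  unify b -> Bool ~ (d -> Bool) -> g
  unify b ~ d -> Bool
  unify Bool ~ g
_ _ : Bool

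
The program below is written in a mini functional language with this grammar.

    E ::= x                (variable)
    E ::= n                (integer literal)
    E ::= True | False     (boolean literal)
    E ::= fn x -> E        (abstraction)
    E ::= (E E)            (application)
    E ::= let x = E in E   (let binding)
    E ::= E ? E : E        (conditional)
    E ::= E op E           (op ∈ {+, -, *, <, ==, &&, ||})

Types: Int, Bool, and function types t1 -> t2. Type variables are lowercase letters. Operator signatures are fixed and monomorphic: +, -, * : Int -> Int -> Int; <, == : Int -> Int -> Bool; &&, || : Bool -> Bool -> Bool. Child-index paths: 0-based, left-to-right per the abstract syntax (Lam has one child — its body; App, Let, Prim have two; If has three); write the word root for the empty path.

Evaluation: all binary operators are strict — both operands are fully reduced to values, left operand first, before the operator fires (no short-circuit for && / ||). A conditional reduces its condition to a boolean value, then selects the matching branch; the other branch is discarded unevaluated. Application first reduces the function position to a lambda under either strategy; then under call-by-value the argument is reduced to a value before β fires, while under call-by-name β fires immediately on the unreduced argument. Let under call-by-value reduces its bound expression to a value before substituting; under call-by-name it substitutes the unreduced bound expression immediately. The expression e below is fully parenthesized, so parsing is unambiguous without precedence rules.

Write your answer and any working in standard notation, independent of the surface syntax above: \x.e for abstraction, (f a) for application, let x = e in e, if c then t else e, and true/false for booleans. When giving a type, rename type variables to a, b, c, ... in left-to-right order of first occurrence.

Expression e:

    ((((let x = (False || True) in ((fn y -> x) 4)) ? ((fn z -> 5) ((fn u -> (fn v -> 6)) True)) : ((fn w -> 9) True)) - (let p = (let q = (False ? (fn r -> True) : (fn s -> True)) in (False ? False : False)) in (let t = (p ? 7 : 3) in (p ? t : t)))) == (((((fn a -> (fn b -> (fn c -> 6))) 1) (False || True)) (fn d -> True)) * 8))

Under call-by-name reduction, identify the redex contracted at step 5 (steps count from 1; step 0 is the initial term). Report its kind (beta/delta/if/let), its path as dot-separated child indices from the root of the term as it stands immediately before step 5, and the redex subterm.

Answer: beta at 0.0 : ((\z.5) ((\u.(\v.6)) true))

Derivation:
step 0: (((if (let x = (false || true) in ((\y.x) 4)) then ((\z.5) ((\u.(\v.6)) true)) else ((\w.9) true)) - (let p = (let q = (if false then (\r.true) else (\s.true)) in (if false then false else false)) in (let t = (if p then 7 else 3) in (if p then t else t)))) == (((((\a.(\b.(\c.6))) 1) (false || true)) (\d.true)) * 8))
step 1: [let@0.0.0] (((if ((\y.(false || true)) 4) then ((\z.5) ((\u.(\v.6)) true)) else ((\w.9) true)) - (let p = (let q = (if false then (\r.true) else (\s.true)) in (if false then false else false)) in (let t = (if p then 7 else 3) in (if p then t else t)))) == (((((\a.(\b.(\c.6))) 1) (false || true)) (\d.true)) * 8))
step 2: [beta@0.0.0] (((if (false || true) then ((\z.5) ((\u.(\v.6)) true)) else ((\w.9) true)) - (let p = (let q = (if false then (\r.true) else (\s.true)) in (if false then false else false)) in (let t = (if p then 7 else 3) in (if p then t else t)))) == (((((\a.(\b.(\c.6))) 1) (false || true)) (\d.true)) * 8))
step 3: [delta@0.0.0] (((if true then ((\z.5) ((\u.(\v.6)) true)) else ((\w.9) true)) - (let p = (let q = (if false then (\r.true) else (\s.true)) in (if false then false else false)) in (let t = (if p then 7 else 3) in (if p then t else t)))) == (((((\a.(\b.(\c.6))) 1) (false || true)) (\d.true)) * 8))
step 4: [if@0.0] ((((\z.5) ((\u.(\v.6)) true)) - (let p = (let q = (if false then (\r.true) else (\s.true)) in (if false then false else false)) in (let t = (if p then 7 else 3) in (if p then t else t)))) == (((((\a.(\b.(\c.6))) 1) (false || true)) (\d.true)) * 8))
step 5: [beta@0.0] ((5 - (let p = (let q = (if false then (\r.true) else (\s.true)) in (if false then false else false)) in (let t = (if p then 7 else 3) in (if p then t else t)))) == (((((\a.(\b.(\c.6))) 1) (false || true)) (\d.true)) * 8))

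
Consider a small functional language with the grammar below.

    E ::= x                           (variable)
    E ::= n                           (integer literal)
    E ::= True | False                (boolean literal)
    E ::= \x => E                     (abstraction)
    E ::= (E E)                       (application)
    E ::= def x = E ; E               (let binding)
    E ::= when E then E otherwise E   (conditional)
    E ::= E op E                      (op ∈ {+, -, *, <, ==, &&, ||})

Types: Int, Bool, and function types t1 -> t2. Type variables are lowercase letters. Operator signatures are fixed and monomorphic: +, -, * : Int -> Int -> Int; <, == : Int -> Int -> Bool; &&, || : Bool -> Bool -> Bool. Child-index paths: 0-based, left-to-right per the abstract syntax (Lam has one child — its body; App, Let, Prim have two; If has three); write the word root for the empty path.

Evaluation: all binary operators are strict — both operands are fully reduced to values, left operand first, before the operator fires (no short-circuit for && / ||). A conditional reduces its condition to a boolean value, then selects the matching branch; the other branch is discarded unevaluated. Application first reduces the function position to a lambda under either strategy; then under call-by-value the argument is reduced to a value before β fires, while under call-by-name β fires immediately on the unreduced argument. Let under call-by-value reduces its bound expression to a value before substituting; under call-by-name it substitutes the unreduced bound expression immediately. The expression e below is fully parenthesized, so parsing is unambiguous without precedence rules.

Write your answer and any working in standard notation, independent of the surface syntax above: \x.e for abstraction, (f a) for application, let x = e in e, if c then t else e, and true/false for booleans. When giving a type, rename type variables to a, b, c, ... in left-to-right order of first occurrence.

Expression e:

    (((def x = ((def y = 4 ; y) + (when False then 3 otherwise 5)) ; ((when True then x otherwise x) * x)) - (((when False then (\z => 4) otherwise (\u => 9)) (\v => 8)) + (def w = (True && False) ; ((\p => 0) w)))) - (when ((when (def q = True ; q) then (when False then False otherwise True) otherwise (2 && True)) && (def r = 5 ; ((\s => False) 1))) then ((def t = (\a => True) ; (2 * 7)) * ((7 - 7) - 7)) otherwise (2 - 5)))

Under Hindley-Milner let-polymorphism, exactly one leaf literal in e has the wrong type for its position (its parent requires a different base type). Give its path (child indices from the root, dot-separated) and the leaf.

Answer: 1.0.0.2.0 : 2

Trace:
let y : Int
y : Int
  unify Int ~ Int
  unify Bool ~ Bool
  unify Int ~ Int
  unify Int ~ Int
let x : Int
  unify Bool ~ Bool
x : Int
x : Int
  unify Int ~ Int
  unify Int ~ Int
x : Int
  unify Int ~ Int
  unify Int ~ Int
  unify Bool ~ Bool
\z._ : a -> Int
\u._ : b -> Int
  unify a -> Int ~ b -> Int
  unify a ~ b
  unify Int ~ Int
\v._ : c -> Int
  unify b -> Int ~ (c -> Int) -> d
  unify b ~ c -> Int
  unify Int ~ d
_ _ : Int
  unify Int ~ Int
  unify Bool ~ Bool
  unify Bool ~ Bool
let w : Bool
\p._ : e -> Int
w : Bool
  unify e -> Int ~ Bool -> f
  unify e ~ Bool
  unify Int ~ f
_ _ : Int
  unify Int ~ Int
  unify Int ~ Int
  unify Int ~ Int
let q : Bool
q : Bool
  unify Bool ~ Bool
  unify Bool ~ Bool
  unify Bool ~ Bool
  unify Int ~ Bool
  FAIL: mismatch Int ~ Bool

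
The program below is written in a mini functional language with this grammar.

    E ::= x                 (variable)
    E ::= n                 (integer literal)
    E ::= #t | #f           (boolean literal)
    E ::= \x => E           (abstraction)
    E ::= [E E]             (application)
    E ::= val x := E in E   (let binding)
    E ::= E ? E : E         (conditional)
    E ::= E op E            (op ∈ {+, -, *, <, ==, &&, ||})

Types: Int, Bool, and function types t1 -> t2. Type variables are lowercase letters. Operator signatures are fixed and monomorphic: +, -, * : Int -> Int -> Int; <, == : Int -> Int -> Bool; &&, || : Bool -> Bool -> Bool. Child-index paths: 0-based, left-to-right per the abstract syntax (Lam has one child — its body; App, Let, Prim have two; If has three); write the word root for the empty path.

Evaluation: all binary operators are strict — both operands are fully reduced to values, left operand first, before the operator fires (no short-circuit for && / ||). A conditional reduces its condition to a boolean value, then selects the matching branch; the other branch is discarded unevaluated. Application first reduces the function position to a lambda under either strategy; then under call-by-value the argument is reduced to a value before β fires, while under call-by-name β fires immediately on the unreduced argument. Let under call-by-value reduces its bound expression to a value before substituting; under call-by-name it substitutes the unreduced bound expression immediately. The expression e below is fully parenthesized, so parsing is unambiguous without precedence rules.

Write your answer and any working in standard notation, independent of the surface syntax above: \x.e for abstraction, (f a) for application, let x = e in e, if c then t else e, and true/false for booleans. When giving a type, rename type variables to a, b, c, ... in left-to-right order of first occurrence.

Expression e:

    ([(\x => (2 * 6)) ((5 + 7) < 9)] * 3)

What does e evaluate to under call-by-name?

Answer: 36

Trace:
step 0: (((\x.(2 * 6)) ((5 + 7) < 9)) * 3)
step 1: [beta@0] ((2 * 6) * 3)
step 2: [delta@0] (12 * 3)
step 3: [delta@root] 36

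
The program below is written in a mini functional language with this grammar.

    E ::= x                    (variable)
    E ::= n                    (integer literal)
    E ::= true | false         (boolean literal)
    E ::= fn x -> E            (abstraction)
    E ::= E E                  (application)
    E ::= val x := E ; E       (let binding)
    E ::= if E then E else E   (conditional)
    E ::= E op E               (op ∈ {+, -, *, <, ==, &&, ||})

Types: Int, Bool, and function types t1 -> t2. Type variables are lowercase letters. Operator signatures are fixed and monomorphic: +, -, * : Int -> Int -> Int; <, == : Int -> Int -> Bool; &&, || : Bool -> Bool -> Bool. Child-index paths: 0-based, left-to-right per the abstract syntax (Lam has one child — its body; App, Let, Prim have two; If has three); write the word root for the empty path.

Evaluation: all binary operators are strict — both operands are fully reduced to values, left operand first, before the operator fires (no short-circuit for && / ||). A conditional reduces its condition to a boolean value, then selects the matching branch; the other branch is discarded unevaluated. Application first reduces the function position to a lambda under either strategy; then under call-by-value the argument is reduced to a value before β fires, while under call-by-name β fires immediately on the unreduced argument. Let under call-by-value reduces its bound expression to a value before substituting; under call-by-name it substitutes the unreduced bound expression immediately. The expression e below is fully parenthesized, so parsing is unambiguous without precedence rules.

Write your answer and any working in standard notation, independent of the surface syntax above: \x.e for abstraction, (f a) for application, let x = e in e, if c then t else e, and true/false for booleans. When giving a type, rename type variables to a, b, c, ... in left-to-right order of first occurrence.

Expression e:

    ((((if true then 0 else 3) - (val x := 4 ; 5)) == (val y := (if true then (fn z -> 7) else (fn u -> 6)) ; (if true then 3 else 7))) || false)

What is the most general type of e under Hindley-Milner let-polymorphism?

Answer: Bool

Working:
  unify Bool ~ Bool
  unify Int ~ Int
  unify Int ~ Int
let x : Int
  unify Int ~ Int
  unify Int ~ Int
  unify Bool ~ Bool
\z._ : a -> Int
\u._ : b -> Int
  unify a -> Int ~ b -> Int
  unify a ~ b
  unify Int ~ Int
let y : forall. b -> Int
  unify Bool ~ Bool
  unify Int ~ Int
  unify Int ~ Int
  unify Bool ~ Bool
  unify Bool ~ Bool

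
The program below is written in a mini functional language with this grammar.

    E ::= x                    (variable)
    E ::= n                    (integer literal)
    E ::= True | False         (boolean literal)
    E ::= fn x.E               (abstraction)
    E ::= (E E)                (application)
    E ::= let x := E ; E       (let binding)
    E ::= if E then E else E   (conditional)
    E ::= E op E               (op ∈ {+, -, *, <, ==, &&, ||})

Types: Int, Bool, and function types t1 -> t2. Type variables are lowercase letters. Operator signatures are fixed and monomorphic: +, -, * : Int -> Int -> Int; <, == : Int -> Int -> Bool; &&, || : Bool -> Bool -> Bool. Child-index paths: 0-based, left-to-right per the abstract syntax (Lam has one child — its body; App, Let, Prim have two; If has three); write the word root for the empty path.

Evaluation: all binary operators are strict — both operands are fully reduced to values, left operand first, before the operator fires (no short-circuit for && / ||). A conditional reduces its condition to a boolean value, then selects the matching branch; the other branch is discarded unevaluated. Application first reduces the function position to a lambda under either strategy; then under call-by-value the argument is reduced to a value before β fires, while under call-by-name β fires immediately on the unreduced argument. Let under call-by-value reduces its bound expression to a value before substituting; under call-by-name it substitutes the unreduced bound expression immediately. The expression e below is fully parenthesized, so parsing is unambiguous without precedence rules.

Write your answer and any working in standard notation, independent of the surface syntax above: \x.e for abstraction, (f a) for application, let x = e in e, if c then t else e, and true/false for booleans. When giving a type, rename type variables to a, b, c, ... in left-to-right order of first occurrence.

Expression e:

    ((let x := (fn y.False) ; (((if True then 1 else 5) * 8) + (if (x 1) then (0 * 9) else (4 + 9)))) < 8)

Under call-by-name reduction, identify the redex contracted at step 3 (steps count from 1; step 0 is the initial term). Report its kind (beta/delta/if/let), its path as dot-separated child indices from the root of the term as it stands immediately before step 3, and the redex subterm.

Answer: delta at 0.0 : (1 * 8)

Working:
step 0: ((let x = (\y.false) in (((if true then 1 else 5) * 8) + (if (x 1) then (0 * 9) else (4 + 9)))) < 8)
step 1: [let@0] ((((if true then 1 else 5) * 8) + (if ((\y.false) 1) then (0 * 9) else (4 + 9))) < 8)
step 2: [if@0.0.0] (((1 * 8) + (if ((\y.false) 1) then (0 * 9) else (4 + 9))) < 8)
step 3: [delta@0.0] ((8 + (if ((\y.false) 1) then (0 * 9) else (4 + 9))) < 8)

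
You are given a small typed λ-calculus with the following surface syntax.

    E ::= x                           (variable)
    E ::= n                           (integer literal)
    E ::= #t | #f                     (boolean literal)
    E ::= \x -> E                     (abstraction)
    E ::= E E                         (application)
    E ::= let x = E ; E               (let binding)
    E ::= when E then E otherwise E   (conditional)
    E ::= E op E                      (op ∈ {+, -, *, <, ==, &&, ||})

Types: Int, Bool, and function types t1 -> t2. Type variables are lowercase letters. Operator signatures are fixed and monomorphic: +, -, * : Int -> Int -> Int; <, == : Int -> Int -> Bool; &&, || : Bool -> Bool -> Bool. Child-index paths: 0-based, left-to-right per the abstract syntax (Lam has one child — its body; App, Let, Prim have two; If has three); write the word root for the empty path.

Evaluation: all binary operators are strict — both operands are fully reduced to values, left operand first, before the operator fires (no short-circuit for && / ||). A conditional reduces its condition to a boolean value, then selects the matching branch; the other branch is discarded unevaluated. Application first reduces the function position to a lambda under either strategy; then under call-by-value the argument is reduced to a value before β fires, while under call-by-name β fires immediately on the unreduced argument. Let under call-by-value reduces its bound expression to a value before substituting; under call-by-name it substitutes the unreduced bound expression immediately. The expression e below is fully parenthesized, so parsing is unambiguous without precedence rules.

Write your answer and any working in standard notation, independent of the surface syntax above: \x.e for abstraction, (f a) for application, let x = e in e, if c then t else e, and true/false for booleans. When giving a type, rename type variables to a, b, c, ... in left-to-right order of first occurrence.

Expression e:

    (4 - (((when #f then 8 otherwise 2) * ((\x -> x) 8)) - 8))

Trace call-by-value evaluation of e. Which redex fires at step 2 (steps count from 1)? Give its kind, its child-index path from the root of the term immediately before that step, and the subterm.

Answer: beta at 1.0.1 : ((\x.x) 8)

Working:
step 0: (4 - (((if false then 8 else 2) * ((\x.x) 8)) - 8))
step 1: [if@1.0.0] (4 - ((2 * ((\x.x) 8)) - 8))
step 2: [beta@1.0.1] (4 - ((2 * 8) - 8))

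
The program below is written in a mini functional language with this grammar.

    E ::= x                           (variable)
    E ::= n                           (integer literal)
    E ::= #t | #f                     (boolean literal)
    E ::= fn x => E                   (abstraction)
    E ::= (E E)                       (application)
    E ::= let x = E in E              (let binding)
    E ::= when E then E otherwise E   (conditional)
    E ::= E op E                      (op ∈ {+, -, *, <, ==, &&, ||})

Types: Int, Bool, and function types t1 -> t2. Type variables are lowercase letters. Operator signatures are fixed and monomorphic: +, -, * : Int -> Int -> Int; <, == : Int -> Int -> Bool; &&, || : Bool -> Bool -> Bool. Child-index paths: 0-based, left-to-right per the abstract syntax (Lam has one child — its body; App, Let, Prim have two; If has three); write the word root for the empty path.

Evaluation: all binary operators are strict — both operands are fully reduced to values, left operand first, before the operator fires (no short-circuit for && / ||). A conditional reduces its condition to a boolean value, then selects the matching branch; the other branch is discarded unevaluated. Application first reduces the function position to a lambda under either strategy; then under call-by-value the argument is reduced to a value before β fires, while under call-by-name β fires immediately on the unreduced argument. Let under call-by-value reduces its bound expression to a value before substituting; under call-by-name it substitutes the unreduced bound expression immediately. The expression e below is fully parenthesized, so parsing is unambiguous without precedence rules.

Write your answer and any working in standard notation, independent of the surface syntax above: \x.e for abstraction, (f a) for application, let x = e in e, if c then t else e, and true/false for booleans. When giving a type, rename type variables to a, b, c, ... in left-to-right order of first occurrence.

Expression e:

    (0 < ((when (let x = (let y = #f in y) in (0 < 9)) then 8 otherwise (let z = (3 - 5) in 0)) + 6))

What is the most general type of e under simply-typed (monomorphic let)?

Derivation:
  unify Int ~ Int
let y : Bool
y : Bool
let x : Bool
  unify Int ~ Int
  unify Int ~ Int
  unify Bool ~ Bool
  unify Int ~ Int
  unify Int ~ Int
let z : Int
  unify Int ~ Int
  unify Int ~ Int
  unify Int ~ Int
  unify Int ~ Int

Answer: Bool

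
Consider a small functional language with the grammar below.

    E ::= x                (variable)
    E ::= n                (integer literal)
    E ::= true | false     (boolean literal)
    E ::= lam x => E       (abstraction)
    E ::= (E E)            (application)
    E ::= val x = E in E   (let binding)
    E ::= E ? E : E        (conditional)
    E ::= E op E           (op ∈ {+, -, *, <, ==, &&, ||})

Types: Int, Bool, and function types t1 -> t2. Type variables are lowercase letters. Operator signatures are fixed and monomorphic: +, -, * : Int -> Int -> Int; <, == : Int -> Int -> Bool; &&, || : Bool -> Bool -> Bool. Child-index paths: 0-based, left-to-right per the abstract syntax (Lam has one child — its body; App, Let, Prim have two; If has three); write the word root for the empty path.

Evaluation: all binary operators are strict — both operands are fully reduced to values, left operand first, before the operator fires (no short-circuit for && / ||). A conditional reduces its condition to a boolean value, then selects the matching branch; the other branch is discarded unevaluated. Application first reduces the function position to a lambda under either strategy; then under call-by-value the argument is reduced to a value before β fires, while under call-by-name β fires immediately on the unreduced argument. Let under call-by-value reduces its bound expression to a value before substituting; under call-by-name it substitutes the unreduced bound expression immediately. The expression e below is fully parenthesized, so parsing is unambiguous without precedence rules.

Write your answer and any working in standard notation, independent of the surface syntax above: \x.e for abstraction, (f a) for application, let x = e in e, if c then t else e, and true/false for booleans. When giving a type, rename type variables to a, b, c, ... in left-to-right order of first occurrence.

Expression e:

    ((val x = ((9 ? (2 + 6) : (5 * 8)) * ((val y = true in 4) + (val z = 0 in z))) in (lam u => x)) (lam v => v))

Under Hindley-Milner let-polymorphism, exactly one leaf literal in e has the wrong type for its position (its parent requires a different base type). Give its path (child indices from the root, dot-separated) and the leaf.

Answer: 0.0.0.0 : 9

Trace:
  unify Int ~ Bool
  FAIL: mismatch Int ~ Bool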